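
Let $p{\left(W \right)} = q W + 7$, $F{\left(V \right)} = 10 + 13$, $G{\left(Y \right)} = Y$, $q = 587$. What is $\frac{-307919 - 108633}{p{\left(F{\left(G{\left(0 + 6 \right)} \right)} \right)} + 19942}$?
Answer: $- \frac{208276}{16725} \approx -12.453$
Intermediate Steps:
$F{\left(V \right)} = 23$
$p{\left(W \right)} = 7 + 587 W$ ($p{\left(W \right)} = 587 W + 7 = 7 + 587 W$)
$\frac{-307919 - 108633}{p{\left(F{\left(G{\left(0 + 6 \right)} \right)} \right)} + 19942} = \frac{-307919 - 108633}{\left(7 + 587 \cdot 23\right) + 19942} = - \frac{416552}{\left(7 + 13501\right) + 19942} = - \frac{416552}{13508 + 19942} = - \frac{416552}{33450} = \left(-416552\right) \frac{1}{33450} = - \frac{208276}{16725}$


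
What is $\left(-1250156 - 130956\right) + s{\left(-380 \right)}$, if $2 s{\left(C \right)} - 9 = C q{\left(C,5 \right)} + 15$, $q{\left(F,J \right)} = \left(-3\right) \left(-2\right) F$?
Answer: $-947900$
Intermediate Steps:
$q{\left(F,J \right)} = 6 F$
$s{\left(C \right)} = 12 + 3 C^{2}$ ($s{\left(C \right)} = \frac{9}{2} + \frac{C 6 C + 15}{2} = \frac{9}{2} + \frac{6 C^{2} + 15}{2} = \frac{9}{2} + \frac{15 + 6 C^{2}}{2} = \frac{9}{2} + \left(\frac{15}{2} + 3 C^{2}\right) = 12 + 3 C^{2}$)
$\left(-1250156 - 130956\right) + s{\left(-380 \right)} = \left(-1250156 - 130956\right) + \left(12 + 3 \left(-380\right)^{2}\right) = \left(-1250156 - 130956\right) + \left(12 + 3 \cdot 144400\right) = -1381112 + \left(12 + 433200\right) = -1381112 + 433212 = -947900$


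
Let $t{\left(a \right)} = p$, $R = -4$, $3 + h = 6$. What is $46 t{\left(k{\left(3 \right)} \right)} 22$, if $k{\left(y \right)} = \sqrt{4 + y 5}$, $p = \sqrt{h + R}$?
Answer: $1012 i \approx 1012.0 i$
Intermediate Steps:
$h = 3$ ($h = -3 + 6 = 3$)
$p = i$ ($p = \sqrt{3 - 4} = \sqrt{-1} = i \approx 1.0 i$)
$k{\left(y \right)} = \sqrt{4 + 5 y}$
$t{\left(a \right)} = i$
$46 t{\left(k{\left(3 \right)} \right)} 22 = 46 i 22 = 1012 i$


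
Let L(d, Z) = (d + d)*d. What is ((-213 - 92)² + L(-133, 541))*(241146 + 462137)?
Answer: 90303647049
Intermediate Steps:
L(d, Z) = 2*d² (L(d, Z) = (2*d)*d = 2*d²)
((-213 - 92)² + L(-133, 541))*(241146 + 462137) = ((-213 - 92)² + 2*(-133)²)*(241146 + 462137) = ((-305)² + 2*17689)*703283 = (93025 + 35378)*703283 = 128403*703283 = 90303647049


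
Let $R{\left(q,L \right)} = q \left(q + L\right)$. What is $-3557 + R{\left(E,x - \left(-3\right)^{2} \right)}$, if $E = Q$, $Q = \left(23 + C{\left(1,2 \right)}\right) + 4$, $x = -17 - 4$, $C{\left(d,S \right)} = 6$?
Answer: $-3458$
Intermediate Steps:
$x = -21$
$Q = 33$ ($Q = \left(23 + 6\right) + 4 = 29 + 4 = 33$)
$E = 33$
$R{\left(q,L \right)} = q \left(L + q\right)$
$-3557 + R{\left(E,x - \left(-3\right)^{2} \right)} = -3557 + 33 \left(\left(-21 - \left(-3\right)^{2}\right) + 33\right) = -3557 + 33 \left(\left(-21 - 9\right) + 33\right) = -3557 + 33 \left(-30 + 33\right) = -3557 + 33 \cdot 3 = -3557 + 99 = -3458$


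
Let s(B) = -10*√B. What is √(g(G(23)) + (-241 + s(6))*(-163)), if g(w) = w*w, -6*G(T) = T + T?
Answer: √(354076 + 14670*√6)/3 ≈ 208.17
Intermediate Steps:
G(T) = -T/3 (G(T) = -(T + T)/6 = -T/3)
g(w) = w²
√(g(G(23)) + (-241 + s(6))*(-163)) = √((-⅓*23)² + (-241 - 10*√6)*(-163)) = √((-23/3)² + (39283 + 1630*√6)) = √(529/9 + (39283 + 1630*√6)) = √(354076/9 + 1630*√6)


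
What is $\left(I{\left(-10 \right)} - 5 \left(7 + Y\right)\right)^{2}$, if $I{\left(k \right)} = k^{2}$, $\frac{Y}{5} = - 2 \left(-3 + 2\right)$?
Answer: $225$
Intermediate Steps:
$Y = 10$ ($Y = 5 \left(- 2 \left(-3 + 2\right)\right) = 5 \left(\left(-2\right) \left(-1\right)\right) = 5 \cdot 2 = 10$)
$\left(I{\left(-10 \right)} - 5 \left(7 + Y\right)\right)^{2} = \left(\left(-10\right)^{2} - 5 \left(7 + 10\right)\right)^{2} = \left(100 - 85\right)^{2} = 15^{2} = 225$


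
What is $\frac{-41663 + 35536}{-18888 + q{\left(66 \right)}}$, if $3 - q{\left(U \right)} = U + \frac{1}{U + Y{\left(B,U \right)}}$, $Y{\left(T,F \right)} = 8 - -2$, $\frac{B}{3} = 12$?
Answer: $\frac{465652}{1440277} \approx 0.32331$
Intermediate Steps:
$B = 36$ ($B = 3 \cdot 12 = 36$)
$Y{\left(T,F \right)} = 10$ ($Y{\left(T,F \right)} = 8 + 2 = 10$)
$q{\left(U \right)} = 3 - U - \frac{1}{10 + U}$ ($q{\left(U \right)} = 3 - \left(U + \frac{1}{U + 10}\right) = 3 - \left(U + \frac{1}{10 + U}\right) = 3 - U - \frac{1}{10 + U}$)
$\frac{-41663 + 35536}{-18888 + q{\left(66 \right)}} = \frac{-41663 + 35536}{-18888 + \frac{29 - 66^{2} - 462}{10 + 66}} = - \frac{6127}{-18888 + \frac{29 - 4356 - 462}{76}} = - \frac{6127}{-18888 + \frac{1}{76} \left(-4789\right)} = - \frac{6127}{-18888 - \frac{4789}{76}} = - \frac{6127}{- \frac{1440277}{76}} = \left(-6127\right) \left(- \frac{76}{1440277}\right) = \frac{465652}{1440277}$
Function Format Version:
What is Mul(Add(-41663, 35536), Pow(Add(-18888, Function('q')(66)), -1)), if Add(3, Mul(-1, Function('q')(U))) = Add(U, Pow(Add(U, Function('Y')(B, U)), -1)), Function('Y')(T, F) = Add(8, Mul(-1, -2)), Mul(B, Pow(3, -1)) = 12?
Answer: Rational(465652, 1440277) ≈ 0.32331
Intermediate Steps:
B = 36 (B = Mul(3, 12) = 36)
Function('Y')(T, F) = 10 (Function('Y')(T, F) = Add(8, 2) = 10)
Function('q')(U) = Add(3, Mul(-1, U), Mul(-1, Pow(Add(10, U), -1))) (Function('q')(U) = Add(3, Mul(-1, Add(U, Pow(Add(U, 10), -1)))) = Add(3, Mul(-1, Add(U, Pow(Add(10, U), -1)))) = Add(3, Add(Mul(-1, U), Mul(-1, Pow(Add(10, U), -1)))) = Add(3, Mul(-1, U), Mul(-1, Pow(Add(10, U), -1))))
Mul(Add(-41663, 35536), Pow(Add(-18888, Function('q')(66)), -1)) = Mul(Add(-41663, 35536), Pow(Add(-18888, Mul(Pow(Add(10, 66), -1), Add(29, Mul(-1, Pow(66, 2)), Mul(-7, 66)))), -1)) = Mul(-6127, Pow(Add(-18888, Mul(Pow(76, -1), Add(29, Mul(-1, 4356), -462))), -1)) = Mul(-6127, Pow(Add(-18888, Mul(Rational(1, 76), Add(29, -4356, -462))), -1)) = Mul(-6127, Pow(Add(-18888, Mul(Rational(1, 76), -4789)), -1)) = Mul(-6127, Pow(Add(-18888, Rational(-4789, 76)), -1)) = Mul(-6127, Pow(Rational(-1440277, 76), -1)) = Mul(-6127, Rational(-76, 1440277)) = Rational(465652, 1440277)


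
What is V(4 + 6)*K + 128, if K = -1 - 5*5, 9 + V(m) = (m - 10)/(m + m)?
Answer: 362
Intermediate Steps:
V(m) = -9 + (-10 + m)/(2*m) (V(m) = -9 + (m - 10)/(m + m) = -9 + (-10 + m)/((2*m)) = -9 + (-10 + m)*(1/(2*m)) = -9 + (-10 + m)/(2*m))
K = -26 (K = -1 - 25 = -26)
V(4 + 6)*K + 128 = (-17/2 - 5/(4 + 6))*(-26) + 128 = (-17/2 - 5/10)*(-26) + 128 = (-17/2 - 5*⅒)*(-26) + 128 = (-17/2 - ½)*(-26) + 128 = -9*(-26) + 128 = 234 + 128 = 362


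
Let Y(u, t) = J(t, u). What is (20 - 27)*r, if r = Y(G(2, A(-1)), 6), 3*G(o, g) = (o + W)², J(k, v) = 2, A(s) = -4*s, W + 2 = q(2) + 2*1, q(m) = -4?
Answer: -14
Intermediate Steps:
W = -4 (W = -2 + (-4 + 2*1) = -2 + (-4 + 2) = -2 - 2 = -4)
G(o, g) = (-4 + o)²/3 (G(o, g) = (o - 4)²/3 = (-4 + o)²/3)
Y(u, t) = 2
r = 2
(20 - 27)*r = (20 - 27)*2 = -7*2 = -14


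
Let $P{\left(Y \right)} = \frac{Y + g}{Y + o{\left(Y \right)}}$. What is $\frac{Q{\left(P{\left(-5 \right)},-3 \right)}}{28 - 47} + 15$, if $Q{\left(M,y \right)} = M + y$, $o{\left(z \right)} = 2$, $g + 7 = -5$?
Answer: $\frac{847}{57} \approx 14.86$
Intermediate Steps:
$g = -12$ ($g = -7 - 5 = -12$)
$P{\left(Y \right)} = \frac{-12 + Y}{2 + Y}$ ($P{\left(Y \right)} = \frac{Y - 12}{Y + 2} = \frac{-12 + Y}{2 + Y}$)
$\frac{Q{\left(P{\left(-5 \right)},-3 \right)}}{28 - 47} + 15 = \frac{\frac{-12 - 5}{2 - 5} - 3}{28 - 47} + 15 = \frac{\frac{1}{-3} \left(-17\right) - 3}{-19} + 15 = \left(\left(- \frac{1}{3}\right) \left(-17\right) - 3\right) \left(- \frac{1}{19}\right) + 15 = \left(\frac{17}{3} - 3\right) \left(- \frac{1}{19}\right) + 15 = \frac{8}{3} \left(- \frac{1}{19}\right) + 15 = - \frac{8}{57} + 15 = \frac{847}{57}$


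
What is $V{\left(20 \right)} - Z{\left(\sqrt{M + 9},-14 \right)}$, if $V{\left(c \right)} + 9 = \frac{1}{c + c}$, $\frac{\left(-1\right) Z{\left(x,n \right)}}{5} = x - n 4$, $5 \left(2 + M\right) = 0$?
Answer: $\frac{10841}{40} + 5 \sqrt{7} \approx 284.25$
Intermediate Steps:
$M = -2$ ($M = -2 + \frac{1}{5} \cdot 0 = -2 + 0 = -2$)
$Z{\left(x,n \right)} = - 5 x + 20 n$ ($Z{\left(x,n \right)} = - 5 \left(x - n 4\right) = - 5 \left(x - 4 n\right) = - 5 x + 20 n$)
$V{\left(c \right)} = -9 + \frac{1}{2 c}$ ($V{\left(c \right)} = -9 + \frac{1}{c + c} = -9 + \frac{1}{2 c}$)
$V{\left(20 \right)} - Z{\left(\sqrt{M + 9},-14 \right)} = \left(-9 + \frac{1}{2 \cdot 20}\right) - \left(- 5 \sqrt{-2 + 9} + 20 \left(-14\right)\right) = \left(-9 + \frac{1}{2} \cdot \frac{1}{20}\right) - \left(- 5 \sqrt{7} - 280\right) = \left(-9 + \frac{1}{40}\right) - \left(-280 - 5 \sqrt{7}\right) = - \frac{359}{40} + \left(280 + 5 \sqrt{7}\right) = \frac{10841}{40} + 5 \sqrt{7}$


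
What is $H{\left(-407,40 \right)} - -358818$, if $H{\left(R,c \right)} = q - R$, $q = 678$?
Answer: $359903$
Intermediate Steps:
$H{\left(R,c \right)} = 678 - R$
$H{\left(-407,40 \right)} - -358818 = \left(678 - -407\right) - -358818 = \left(678 + 407\right) + 358818 = 1085 + 358818 = 359903$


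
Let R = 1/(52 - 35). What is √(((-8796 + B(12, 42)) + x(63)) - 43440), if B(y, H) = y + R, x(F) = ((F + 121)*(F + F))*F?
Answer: √407018369/17 ≈ 1186.7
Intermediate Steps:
R = 1/17 ≈ 0.058824
x(F) = 2*F²*(121 + F) (x(F) = ((121 + F)*(2*F))*F = (2*F*(121 + F))*F = 2*F²*(121 + F))
B(y, H) = 1/17 + y (B(y, H) = y + 1/17 = 1/17 + y)
√(((-8796 + B(12, 42)) + x(63)) - 43440) = √(((-8796 + (1/17 + 12)) + 2*63²*(121 + 63)) - 43440) = √(((-8796 + 205/17) + 2*3969*184) - 43440) = √((-149327/17 + 1460592) - 43440) = √(24680737/17 - 43440) = √(23942257/17) = √407018369/17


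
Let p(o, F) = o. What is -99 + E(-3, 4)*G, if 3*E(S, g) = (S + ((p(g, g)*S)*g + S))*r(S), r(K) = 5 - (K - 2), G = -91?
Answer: 16281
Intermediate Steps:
r(K) = 7 - K (r(K) = 5 - (-2 + K) = 5 + (2 - K) = 7 - K)
E(S, g) = (7 - S)*(2*S + S*g²)/3 (E(S, g) = ((S + ((g*S)*g + S))*(7 - S))/3 = ((S + ((S*g)*g + S))*(7 - S))/3 = ((S + (S*g² + S))*(7 - S))/3 = ((S + (S + S*g²))*(7 - S))/3 = ((2*S + S*g²)*(7 - S))/3 = ((7 - S)*(2*S + S*g²))/3 = (7 - S)*(2*S + S*g²)/3)
-99 + E(-3, 4)*G = -99 - ⅓*(-3)*(-7 - 3)*(2 + 4²)*(-91) = -99 - ⅓*(-3)*(-10)*(2 + 16)*(-91) = -99 - ⅓*(-3)*(-10)*18*(-91) = -99 - 180*(-91) = -99 + 16380 = 16281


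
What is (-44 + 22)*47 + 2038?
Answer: 1004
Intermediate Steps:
(-44 + 22)*47 + 2038 = -22*47 + 2038 = -1034 + 2038 = 1004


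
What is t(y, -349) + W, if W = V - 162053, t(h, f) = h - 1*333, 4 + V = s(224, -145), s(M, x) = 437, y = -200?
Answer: -162153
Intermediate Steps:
V = 433 (V = -4 + 437 = 433)
t(h, f) = -333 + h (t(h, f) = h - 333 = -333 + h)
W = -161620 (W = 433 - 162053 = -161620)
t(y, -349) + W = (-333 - 200) - 161620 = -533 - 161620 = -162153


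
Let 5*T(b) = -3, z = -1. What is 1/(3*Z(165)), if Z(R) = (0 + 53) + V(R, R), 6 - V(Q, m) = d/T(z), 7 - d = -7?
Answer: 1/247 ≈ 0.0040486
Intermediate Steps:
d = 14 (d = 7 - 1*(-7) = 7 + 7 = 14)
T(b) = -⅗ (T(b) = (⅕)*(-3) = -⅗)
V(Q, m) = 88/3 (V(Q, m) = 6 - 14/(-⅗) = 6 - 14*(-5)/3 = 6 - 1*(-70/3) = 6 + 70/3 = 88/3)
Z(R) = 247/3 (Z(R) = (0 + 53) + 88/3 = 53 + 88/3 = 247/3)
1/(3*Z(165)) = 1/(3*(247/3)) = 1/247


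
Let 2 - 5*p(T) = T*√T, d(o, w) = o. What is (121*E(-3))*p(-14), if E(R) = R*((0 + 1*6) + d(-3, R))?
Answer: -2178/5 - 15246*I*√14/5 ≈ -435.6 - 11409.0*I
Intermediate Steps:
p(T) = ⅖ - T^(3/2)/5 (p(T) = ⅖ - T*√T/5 = ⅖ - T^(3/2)/5)
E(R) = 3*R (E(R) = R*((0 + 1*6) - 3) = R*((0 + 6) - 3) = R*(6 - 3) = R*3 = 3*R)
(121*E(-3))*p(-14) = (121*(3*(-3)))*(⅖ - (-14)*I*√14/5) = (121*(-9))*(⅖ - (-14)*I*√14/5) = -1089*(⅖ + 14*I*√14/5) = -2178/5 - 15246*I*√14/5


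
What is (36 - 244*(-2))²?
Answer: 274576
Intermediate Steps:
(36 - 244*(-2))² = (36 + 488)² = 524² = 274576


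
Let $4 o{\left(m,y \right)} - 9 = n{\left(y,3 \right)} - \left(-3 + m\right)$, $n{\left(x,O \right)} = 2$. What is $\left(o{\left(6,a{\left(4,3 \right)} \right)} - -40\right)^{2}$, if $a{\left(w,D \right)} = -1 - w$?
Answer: $1764$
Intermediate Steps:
$o{\left(m,y \right)} = \frac{7}{2} - \frac{m}{4}$ ($o{\left(m,y \right)} = \frac{9}{4} + \frac{2 - \left(-3 + m\right)}{4} = \frac{9}{4} + \frac{5 - m}{4} = \frac{9}{4} - \left(- \frac{5}{4} + \frac{m}{4}\right) = \frac{7}{2} - \frac{m}{4}$)
$\left(o{\left(6,a{\left(4,3 \right)} \right)} - -40\right)^{2} = \left(\left(\frac{7}{2} - \frac{3}{2}\right) - -40\right)^{2} = \left(\left(\frac{7}{2} - \frac{3}{2}\right) + 40\right)^{2} = \left(2 + 40\right)^{2} = 42^{2} = 1764$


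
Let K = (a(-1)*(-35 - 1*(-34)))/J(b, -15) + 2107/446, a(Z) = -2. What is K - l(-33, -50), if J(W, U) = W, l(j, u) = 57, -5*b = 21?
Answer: -494075/9366 ≈ -52.752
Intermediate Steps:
b = -21/5 (b = -1/5*21 = -21/5 ≈ -4.2000)
K = 39787/9366 (K = (-2*(-35 - 1*(-34)))/(-21/5) + 2107/446 = -2*(-35 + 34)*(-5/21) + 2107*(1/446) = -2*(-1)*(-5/21) + 2107/446 = 2*(-5/21) + 2107/446 = -10/21 + 2107/446 = 39787/9366 ≈ 4.2480)
K - l(-33, -50) = 39787/9366 - 1*57 = 39787/9366 - 57 = -494075/9366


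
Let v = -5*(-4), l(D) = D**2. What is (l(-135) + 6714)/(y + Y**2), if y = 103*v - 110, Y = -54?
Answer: 8313/1622 ≈ 5.1252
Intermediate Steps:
v = 20
y = 1950 (y = 103*20 - 110 = 2060 - 110 = 1950)
(l(-135) + 6714)/(y + Y**2) = ((-135)**2 + 6714)/(1950 + (-54)**2) = (18225 + 6714)/(1950 + 2916) = 24939/4866 = 24939*(1/4866) = 8313/1622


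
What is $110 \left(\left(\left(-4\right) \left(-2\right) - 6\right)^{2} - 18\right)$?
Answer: $-1540$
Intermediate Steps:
$110 \left(\left(\left(-4\right) \left(-2\right) - 6\right)^{2} - 18\right) = 110 \left(\left(8 - 6\right)^{2} - 18\right) = 110 \left(2^{2} - 18\right) = 110 \left(4 - 18\right) = 110 \left(-14\right) = -1540$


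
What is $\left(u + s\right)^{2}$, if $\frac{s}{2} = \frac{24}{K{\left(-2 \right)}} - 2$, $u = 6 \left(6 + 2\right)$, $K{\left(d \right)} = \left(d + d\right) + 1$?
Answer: $784$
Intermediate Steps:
$K{\left(d \right)} = 1 + 2 d$ ($K{\left(d \right)} = 2 d + 1 = 1 + 2 d$)
$u = 48$ ($u = 6 \cdot 8 = 48$)
$s = -20$ ($s = 2 \left(\frac{24}{1 + 2 \left(-2\right)} - 2\right) = 2 \left(\frac{24}{1 - 4} - 2\right) = 2 \left(\frac{24}{-3} - 2\right) = 2 \left(24 \left(- \frac{1}{3}\right) - 2\right) = 2 \left(-8 - 2\right) = 2 \left(-10\right) = -20$)
$\left(u + s\right)^{2} = \left(48 - 20\right)^{2} = 28^{2} = 784$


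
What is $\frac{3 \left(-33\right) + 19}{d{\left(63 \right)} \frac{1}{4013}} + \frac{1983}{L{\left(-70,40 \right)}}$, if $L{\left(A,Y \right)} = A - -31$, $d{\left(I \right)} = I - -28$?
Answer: $- \frac{325667}{91} \approx -3578.8$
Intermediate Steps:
$d{\left(I \right)} = 28 + I$ ($d{\left(I \right)} = I + 28 = 28 + I$)
$L{\left(A,Y \right)} = 31 + A$ ($L{\left(A,Y \right)} = A + 31 = 31 + A$)
$\frac{3 \left(-33\right) + 19}{d{\left(63 \right)} \frac{1}{4013}} + \frac{1983}{L{\left(-70,40 \right)}} = \frac{3 \left(-33\right) + 19}{\left(28 + 63\right) \frac{1}{4013}} + \frac{1983}{31 - 70} = \frac{-99 + 19}{91 \cdot \frac{1}{4013}} + \frac{1983}{-39} = - \frac{80}{\frac{91}{4013}} + 1983 \left(- \frac{1}{39}\right) = \left(-80\right) \frac{4013}{91} - \frac{661}{13} = - \frac{321040}{91} - \frac{661}{13} = - \frac{325667}{91}$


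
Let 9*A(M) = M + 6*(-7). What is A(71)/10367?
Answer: 29/93303 ≈ 0.00031082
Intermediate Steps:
A(M) = -14/3 + M/9 (A(M) = (M + 6*(-7))/9 = (M - 42)/9 = (-42 + M)/9 = -14/3 + M/9)
A(71)/10367 = (-14/3 + (⅑)*71)/10367 = (-14/3 + 71/9)*(1/10367) = (29/9)*(1/10367) = 29/93303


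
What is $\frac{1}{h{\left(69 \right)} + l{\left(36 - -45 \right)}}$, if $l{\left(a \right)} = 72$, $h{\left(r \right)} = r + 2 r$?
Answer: $\frac{1}{279} \approx 0.0035842$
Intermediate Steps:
$h{\left(r \right)} = 3 r$
$\frac{1}{h{\left(69 \right)} + l{\left(36 - -45 \right)}} = \frac{1}{3 \cdot 69 + 72} = \frac{1}{207 + 72} = \frac{1}{279}$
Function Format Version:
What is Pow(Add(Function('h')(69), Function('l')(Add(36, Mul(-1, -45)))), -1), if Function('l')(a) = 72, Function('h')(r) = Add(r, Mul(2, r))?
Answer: Rational(1, 279) ≈ 0.0035842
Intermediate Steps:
Function('h')(r) = Mul(3, r)
Pow(Add(Function('h')(69), Function('l')(Add(36, Mul(-1, -45)))), -1) = Pow(Add(Mul(3, 69), 72), -1) = Pow(Add(207, 72), -1) = Pow(279, -1) = Rational(1, 279)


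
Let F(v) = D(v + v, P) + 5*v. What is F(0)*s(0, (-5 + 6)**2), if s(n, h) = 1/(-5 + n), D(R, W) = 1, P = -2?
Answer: -1/5 ≈ -0.20000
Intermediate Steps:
F(v) = 1 + 5*v
F(0)*s(0, (-5 + 6)**2) = (1 + 5*0)/(-5 + 0) = (1 + 0)/(-5) = 1*(-1/5) = -1/5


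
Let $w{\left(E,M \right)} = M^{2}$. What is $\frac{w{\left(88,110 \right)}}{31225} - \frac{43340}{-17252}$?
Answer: $\frac{15620407}{5386937} \approx 2.8997$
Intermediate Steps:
$\frac{w{\left(88,110 \right)}}{31225} - \frac{43340}{-17252} = \frac{110^{2}}{31225} - \frac{43340}{-17252} = 12100 \cdot \frac{1}{31225} - - \frac{10835}{4313} = \frac{484}{1249} + \frac{10835}{4313} = \frac{15620407}{5386937}$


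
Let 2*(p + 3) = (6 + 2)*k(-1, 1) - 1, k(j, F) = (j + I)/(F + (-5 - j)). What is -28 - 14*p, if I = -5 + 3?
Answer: -35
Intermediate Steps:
I = -2
k(j, F) = (-2 + j)/(-5 + F - j) (k(j, F) = (j - 2)/(F + (-5 - j)) = (-2 + j)/(-5 + F - j))
p = 1/2 (p = -3 + ((6 + 2)*((2 - 1*(-1))/(5 - 1 - 1*1)) - 1)/2 = -3 + (8*((2 + 1)/(5 - 1 - 1)) - 1)/2 = -3 + (8*(3/3) - 1)/2 = -3 + (8*((1/3)*3) - 1)/2 = -3 + (8*1 - 1)/2 = -3 + (8 - 1)/2 = -3 + (1/2)*7 = -3 + 7/2 = 1/2 ≈ 0.50000)
-28 - 14*p = -28 - 14*1/2 = -28 - 7 = -35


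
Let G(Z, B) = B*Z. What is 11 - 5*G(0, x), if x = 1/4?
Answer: 11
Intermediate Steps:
x = ¼ ≈ 0.25000
11 - 5*G(0, x) = 11 - 5*0/4 = 11 - 5*0 = 11 + 0 = 11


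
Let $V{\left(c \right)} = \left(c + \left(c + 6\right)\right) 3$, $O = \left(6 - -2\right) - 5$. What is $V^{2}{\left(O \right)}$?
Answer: $1296$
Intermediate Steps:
$O = 3$ ($O = \left(6 + 2\right) - 5 = 8 - 5 = 3$)
$V{\left(c \right)} = 18 + 6 c$ ($V{\left(c \right)} = \left(c + \left(6 + c\right)\right) 3 = \left(6 + 2 c\right) 3 = 18 + 6 c$)
$V^{2}{\left(O \right)} = \left(18 + 6 \cdot 3\right)^{2} = \left(18 + 18\right)^{2} = 36^{2} = 1296$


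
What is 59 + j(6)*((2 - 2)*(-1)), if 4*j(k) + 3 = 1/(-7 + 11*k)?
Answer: 59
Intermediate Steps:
j(k) = -¾ + 1/(4*(-7 + 11*k))
59 + j(6)*((2 - 2)*(-1)) = 59 + (11*(2 - 3*6)/(4*(-7 + 11*6)))*((2 - 2)*(-1)) = 59 + (11*(2 - 18)/(4*(-7 + 66)))*(0*(-1)) = 59 + ((11/4)*(-16)/59)*0 = 59 + ((11/4)*(1/59)*(-16))*0 = 59 - 44/59*0 = 59 + 0 = 59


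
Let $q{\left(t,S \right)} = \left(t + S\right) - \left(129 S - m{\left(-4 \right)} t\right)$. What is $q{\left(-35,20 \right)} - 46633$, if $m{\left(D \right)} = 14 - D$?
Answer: $-49858$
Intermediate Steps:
$q{\left(t,S \right)} = - 128 S + 19 t$ ($q{\left(t,S \right)} = \left(t + S\right) - \left(129 S - \left(14 - -4\right) t\right) = \left(S + t\right) - \left(129 S - \left(14 + 4\right) t\right) = \left(S + t\right) - \left(- 18 t + 129 S\right) = - 128 S + 19 t$)
$q{\left(-35,20 \right)} - 46633 = \left(\left(-128\right) 20 + 19 \left(-35\right)\right) - 46633 = \left(-2560 - 665\right) - 46633 = -3225 - 46633 = -49858$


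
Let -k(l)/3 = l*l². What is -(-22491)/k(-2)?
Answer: 7497/8 ≈ 937.13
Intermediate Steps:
k(l) = -3*l³ (k(l) = -3*l*l² = -3*l³)
-(-22491)/k(-2) = -(-22491)/((-3*(-2)³)) = -(-22491)/((-3*(-8))) = -(-22491)/24 = -1071*(-7/8) = 7497/8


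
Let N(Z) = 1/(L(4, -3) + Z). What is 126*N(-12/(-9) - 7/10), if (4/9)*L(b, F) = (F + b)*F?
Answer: -7560/367 ≈ -20.599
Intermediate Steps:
L(b, F) = 9*F*(F + b)/4 (L(b, F) = 9*((F + b)*F)/4 = 9*(F*(F + b))/4 = 9*F*(F + b)/4)
N(Z) = 1/(-27/4 + Z) (N(Z) = 1/((9/4)*(-3)*(-3 + 4) + Z) = 1/((9/4)*(-3)*1 + Z) = 1/(-27/4 + Z))
126*N(-12/(-9) - 7/10) = 126*(4/(-27 + 4*(-12/(-9) - 7/10))) = 126*(4/(-27 + 4*(-12*(-1/9) - 7*1/10))) = 126*(4/(-27 + 4*(4/3 - 7/10))) = 126*(4/(-27 + 4*(19/30))) = 126*(4/(-27 + 38/15)) = 126*(4/(-367/15)) = 126*(4*(-15/367)) = 126*(-60/367) = -7560/367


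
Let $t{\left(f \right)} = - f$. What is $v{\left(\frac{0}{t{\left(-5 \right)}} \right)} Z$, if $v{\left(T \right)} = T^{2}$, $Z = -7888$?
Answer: $0$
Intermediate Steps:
$v{\left(\frac{0}{t{\left(-5 \right)}} \right)} Z = \left(\frac{0}{\left(-1\right) \left(-5\right)}\right)^{2} \left(-7888\right) = \left(\frac{0}{5}\right)^{2} \left(-7888\right) = \left(0 \cdot \frac{1}{5}\right)^{2} \left(-7888\right) = 0^{2} \left(-7888\right) = 0 \left(-7888\right) = 0$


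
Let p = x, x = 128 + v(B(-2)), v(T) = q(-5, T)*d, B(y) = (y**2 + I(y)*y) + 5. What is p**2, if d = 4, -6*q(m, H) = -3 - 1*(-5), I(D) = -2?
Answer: 144400/9 ≈ 16044.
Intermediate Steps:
q(m, H) = -1/3 (q(m, H) = -(-3 - 1*(-5))/6 = -(-3 + 5)/6 = -1/6*2 = -1/3)
B(y) = 5 + y**2 - 2*y (B(y) = (y**2 - 2*y) + 5 = 5 + y**2 - 2*y)
v(T) = -4/3 (v(T) = -1/3*4 = -4/3)
x = 380/3 (x = 128 - 4/3 = 380/3 ≈ 126.67)
p = 380/3 ≈ 126.67
p**2 = (380/3)**2 = 144400/9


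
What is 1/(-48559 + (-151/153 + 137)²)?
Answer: -23409/703661531 ≈ -3.3267e-5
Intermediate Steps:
1/(-48559 + (-151/153 + 137)²) = 1/(-48559 + (20810/153)²) = 1/(-48559 + 433056100/23409) = 1/(-703661531/23409) = -23409/703661531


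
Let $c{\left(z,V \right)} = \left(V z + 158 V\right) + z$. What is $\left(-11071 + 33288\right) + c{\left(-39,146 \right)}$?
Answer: $39552$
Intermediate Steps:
$c{\left(z,V \right)} = z + 158 V + V z$ ($c{\left(z,V \right)} = \left(158 V + V z\right) + z = z + 158 V + V z$)
$\left(-11071 + 33288\right) + c{\left(-39,146 \right)} = \left(-11071 + 33288\right) + \left(-39 + 158 \cdot 146 + 146 \left(-39\right)\right) = 22217 - -17335 = 22217 + 17335 = 39552$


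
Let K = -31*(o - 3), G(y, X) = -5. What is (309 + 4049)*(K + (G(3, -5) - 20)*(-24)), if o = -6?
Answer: 3830682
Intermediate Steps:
K = 279 (K = -31*(-6 - 3) = -31*(-9) = 279)
(309 + 4049)*(K + (G(3, -5) - 20)*(-24)) = (309 + 4049)*(279 + (-5 - 20)*(-24)) = 4358*(279 - 25*(-24)) = 4358*(279 + 600) = 4358*879 = 3830682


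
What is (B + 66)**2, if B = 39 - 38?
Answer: 4489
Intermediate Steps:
B = 1
(B + 66)**2 = (1 + 66)**2 = 67**2 = 4489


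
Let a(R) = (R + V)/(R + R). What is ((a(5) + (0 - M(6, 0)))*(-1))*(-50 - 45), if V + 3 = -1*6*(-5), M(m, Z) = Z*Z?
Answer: 304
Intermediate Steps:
M(m, Z) = Z²
V = 27 (V = -3 - 1*6*(-5) = -3 - 6*(-5) = -3 + 30 = 27)
a(R) = (27 + R)/(2*R) (a(R) = (R + 27)/(R + R) = (27 + R)/((2*R)) = (27 + R)*(1/(2*R)) = (27 + R)/(2*R))
((a(5) + (0 - M(6, 0)))*(-1))*(-50 - 45) = (((½)*(27 + 5)/5 + (0 - 1*0²))*(-1))*(-50 - 45) = (((½)*(⅕)*32 + (0 - 1*0))*(-1))*(-95) = ((16/5 + (0 + 0))*(-1))*(-95) = ((16/5 + 0)*(-1))*(-95) = ((16/5)*(-1))*(-95) = -16/5*(-95) = 304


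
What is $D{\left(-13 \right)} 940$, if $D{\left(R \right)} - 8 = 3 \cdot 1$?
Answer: $10340$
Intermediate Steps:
$D{\left(R \right)} = 11$ ($D{\left(R \right)} = 8 + 3 \cdot 1 = 8 + 3 = 11$)
$D{\left(-13 \right)} 940 = 11 \cdot 940 = 10340$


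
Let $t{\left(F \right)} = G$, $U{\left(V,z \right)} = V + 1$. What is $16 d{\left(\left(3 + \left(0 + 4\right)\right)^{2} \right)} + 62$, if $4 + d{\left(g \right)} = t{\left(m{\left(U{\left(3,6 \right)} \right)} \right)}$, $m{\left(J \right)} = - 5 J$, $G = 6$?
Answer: $94$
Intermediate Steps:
$U{\left(V,z \right)} = 1 + V$
$t{\left(F \right)} = 6$
$d{\left(g \right)} = 2$ ($d{\left(g \right)} = -4 + 6 = 2$)
$16 d{\left(\left(3 + \left(0 + 4\right)\right)^{2} \right)} + 62 = 16 \cdot 2 + 62 = 32 + 62 = 94$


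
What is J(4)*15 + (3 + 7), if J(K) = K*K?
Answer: 250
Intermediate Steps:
J(K) = K**2
J(4)*15 + (3 + 7) = 4**2*15 + (3 + 7) = 16*15 + 10 = 240 + 10 = 250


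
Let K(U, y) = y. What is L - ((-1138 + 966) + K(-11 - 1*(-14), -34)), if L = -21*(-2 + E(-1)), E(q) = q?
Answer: 269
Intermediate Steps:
L = 63 (L = -21*(-2 - 1) = -21*(-3) = 63)
L - ((-1138 + 966) + K(-11 - 1*(-14), -34)) = 63 - ((-1138 + 966) - 34) = 63 - (-172 - 34) = 63 - 1*(-206) = 63 + 206 = 269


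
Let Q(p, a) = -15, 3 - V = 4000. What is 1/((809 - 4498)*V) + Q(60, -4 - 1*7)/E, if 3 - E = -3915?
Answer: -73723359/19256882498 ≈ -0.0038284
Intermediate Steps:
E = 3918 (E = 3 - 1*(-3915) = 3 + 3915 = 3918)
V = -3997 (V = 3 - 1*4000 = 3 - 4000 = -3997)
1/((809 - 4498)*V) + Q(60, -4 - 1*7)/E = 1/((809 - 4498)*(-3997)) - 15/3918 = -1/3997/(-3689) - 15*1/3918 = -1/3689*(-1/3997) - 5/1306 = 1/14744933 - 5/1306 = -73723359/19256882498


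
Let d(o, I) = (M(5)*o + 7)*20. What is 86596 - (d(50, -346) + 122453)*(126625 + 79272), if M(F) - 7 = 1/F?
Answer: -26723902725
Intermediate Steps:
M(F) = 7 + 1/F
d(o, I) = 140 + 144*o (d(o, I) = ((7 + 1/5)*o + 7)*20 = (36*o/5 + 7)*20 = (7 + 36*o/5)*20 = 140 + 144*o)
86596 - (d(50, -346) + 122453)*(126625 + 79272) = 86596 - ((140 + 144*50) + 122453)*(126625 + 79272) = 86596 - ((140 + 7200) + 122453)*205897 = 86596 - (7340 + 122453)*205897 = 86596 - 129793*205897 = 86596 - 1*26723989321 = 86596 - 26723989321 = -26723902725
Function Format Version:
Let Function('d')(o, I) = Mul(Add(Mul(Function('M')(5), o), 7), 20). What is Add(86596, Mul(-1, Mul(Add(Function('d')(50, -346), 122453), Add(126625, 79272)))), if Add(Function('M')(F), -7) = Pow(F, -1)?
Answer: -26723902725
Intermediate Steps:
Function('M')(F) = Add(7, Pow(F, -1))
Function('d')(o, I) = Add(140, Mul(144, o)) (Function('d')(o, I) = Mul(Add(Mul(Add(7, Pow(5, -1)), o), 7), 20) = Mul(Add(Mul(Add(7, Rational(1, 5)), o), 7), 20) = Mul(Add(Mul(Rational(36, 5), o), 7), 20) = Mul(Add(7, Mul(Rational(36, 5), o)), 20) = Add(140, Mul(144, o)))
Add(86596, Mul(-1, Mul(Add(Function('d')(50, -346), 122453), Add(126625, 79272)))) = Add(86596, Mul(-1, Mul(Add(Add(140, Mul(144, 50)), 122453), Add(126625, 79272)))) = Add(86596, Mul(-1, Mul(Add(Add(140, 7200), 122453), 205897))) = Add(86596, Mul(-1, Mul(Add(7340, 122453), 205897))) = Add(86596, Mul(-1, Mul(129793, 205897))) = Add(86596, Mul(-1, 26723989321)) = Add(86596, -26723989321) = -26723902725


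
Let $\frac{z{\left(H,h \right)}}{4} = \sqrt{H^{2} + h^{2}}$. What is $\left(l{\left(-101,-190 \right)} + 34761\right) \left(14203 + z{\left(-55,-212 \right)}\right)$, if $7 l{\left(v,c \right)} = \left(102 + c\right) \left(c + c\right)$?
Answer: $561560243 + \frac{1107068 \sqrt{47969}}{7} \approx 5.962 \cdot 10^{8}$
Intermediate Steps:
$l{\left(v,c \right)} = \frac{2 c \left(102 + c\right)}{7}$ ($l{\left(v,c \right)} = \frac{\left(102 + c\right) \left(c + c\right)}{7} = \frac{\left(102 + c\right) 2 c}{7} = \frac{2 c \left(102 + c\right)}{7}$)
$z{\left(H,h \right)} = 4 \sqrt{H^{2} + h^{2}}$
$\left(l{\left(-101,-190 \right)} + 34761\right) \left(14203 + z{\left(-55,-212 \right)}\right) = \left(\frac{2}{7} \left(-190\right) \left(102 - 190\right) + 34761\right) \left(14203 + 4 \sqrt{\left(-55\right)^{2} + \left(-212\right)^{2}}\right) = \left(\frac{2}{7} \left(-190\right) \left(-88\right) + 34761\right) \left(14203 + 4 \sqrt{3025 + 44944}\right) = \left(\frac{33440}{7} + 34761\right) \left(14203 + 4 \sqrt{47969}\right) = \frac{276767 \left(14203 + 4 \sqrt{47969}\right)}{7} = 561560243 + \frac{1107068 \sqrt{47969}}{7}$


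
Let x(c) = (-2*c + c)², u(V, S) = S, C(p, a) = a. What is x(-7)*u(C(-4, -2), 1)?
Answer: 49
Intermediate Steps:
x(c) = c² (x(c) = (-c)² = c²)
x(-7)*u(C(-4, -2), 1) = (-7)²*1 = 49*1 = 49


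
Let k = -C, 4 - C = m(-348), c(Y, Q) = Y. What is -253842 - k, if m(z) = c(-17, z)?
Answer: -253821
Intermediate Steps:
m(z) = -17
C = 21 (C = 4 - 1*(-17) = 4 + 17 = 21)
k = -21 (k = -1*21 = -21)
-253842 - k = -253842 - 1*(-21) = -253842 + 21 = -253821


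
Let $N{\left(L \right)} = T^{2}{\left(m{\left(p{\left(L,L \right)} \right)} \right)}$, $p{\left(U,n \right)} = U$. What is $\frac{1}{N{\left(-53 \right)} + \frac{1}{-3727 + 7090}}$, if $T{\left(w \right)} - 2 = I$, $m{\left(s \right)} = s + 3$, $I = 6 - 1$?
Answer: $\frac{3363}{164788} \approx 0.020408$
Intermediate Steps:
$I = 5$ ($I = 6 - 1 = 5$)
$m{\left(s \right)} = 3 + s$
$T{\left(w \right)} = 7$ ($T{\left(w \right)} = 2 + 5 = 7$)
$N{\left(L \right)} = 49$ ($N{\left(L \right)} = 7^{2} = 49$)
$\frac{1}{N{\left(-53 \right)} + \frac{1}{-3727 + 7090}} = \frac{1}{49 + \frac{1}{-3727 + 7090}} = \frac{1}{49 + \frac{1}{3363}} = \frac{1}{\frac{164788}{3363}} = \frac{3363}{164788}$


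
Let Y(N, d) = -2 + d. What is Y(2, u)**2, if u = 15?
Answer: 169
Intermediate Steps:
Y(2, u)**2 = (-2 + 15)**2 = 13**2 = 169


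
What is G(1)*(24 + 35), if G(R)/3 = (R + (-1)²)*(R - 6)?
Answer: -1770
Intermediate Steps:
G(R) = 3*(1 + R)*(-6 + R) (G(R) = 3*((R + (-1)²)*(R - 6)) = 3*((R + 1)*(-6 + R)) = 3*((1 + R)*(-6 + R)) = 3*(1 + R)*(-6 + R))
G(1)*(24 + 35) = (-18 - 15*1 + 3*1²)*(24 + 35) = (-18 - 15 + 3*1)*59 = (-18 - 15 + 3)*59 = -30*59 = -1770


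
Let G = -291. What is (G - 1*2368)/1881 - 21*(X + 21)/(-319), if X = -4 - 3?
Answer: -26837/54549 ≈ -0.49198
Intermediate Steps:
X = -7
(G - 1*2368)/1881 - 21*(X + 21)/(-319) = (-291 - 1*2368)/1881 - 21*(-7 + 21)/(-319) = (-291 - 2368)*(1/1881) - 21*14*(-1/319) = -2659*1/1881 - 294*(-1/319) = -2659/1881 + 294/319 = -26837/54549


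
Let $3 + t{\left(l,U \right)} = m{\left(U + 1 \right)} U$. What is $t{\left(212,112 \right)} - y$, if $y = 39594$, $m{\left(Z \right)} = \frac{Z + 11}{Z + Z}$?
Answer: $- \frac{4467517}{113} \approx -39536.0$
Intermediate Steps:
$m{\left(Z \right)} = \frac{11 + Z}{2 Z}$
$t{\left(l,U \right)} = -3 + \frac{U \left(12 + U\right)}{2 \left(1 + U\right)}$ ($t{\left(l,U \right)} = -3 + \frac{11 + \left(U + 1\right)}{2 \left(U + 1\right)} U = -3 + \frac{11 + \left(1 + U\right)}{2 \left(1 + U\right)} U = -3 + \frac{12 + U}{2 \left(1 + U\right)} U = -3 + \frac{U \left(12 + U\right)}{2 \left(1 + U\right)}$)
$t{\left(212,112 \right)} - y = \frac{-6 + 112^{2} + 6 \cdot 112}{2 \left(1 + 112\right)} - 39594 = \frac{-6 + 12544 + 672}{2 \cdot 113} - 39594 = \frac{1}{2} \cdot \frac{1}{113} \cdot 13210 - 39594 = \frac{6605}{113} - 39594 = - \frac{4467517}{113}$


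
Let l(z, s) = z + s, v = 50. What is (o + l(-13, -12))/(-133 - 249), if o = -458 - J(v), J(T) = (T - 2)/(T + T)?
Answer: 12087/9550 ≈ 1.2657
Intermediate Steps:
J(T) = (-2 + T)/(2*T) (J(T) = (-2 + T)/((2*T)) = (-2 + T)*(1/(2*T)) = (-2 + T)/(2*T))
l(z, s) = s + z
o = -11462/25 (o = -458 - (-2 + 50)/(2*50) = -458 - 48/(2*50) = -458 - 1*12/25 = -458 - 12/25 = -11462/25 ≈ -458.48)
(o + l(-13, -12))/(-133 - 249) = (-11462/25 + (-12 - 13))/(-133 - 249) = (-11462/25 - 25)/(-382) = -12087/25*(-1/382) = 12087/9550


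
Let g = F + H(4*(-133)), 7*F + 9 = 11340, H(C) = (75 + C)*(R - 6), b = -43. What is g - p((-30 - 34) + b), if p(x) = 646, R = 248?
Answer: -767349/7 ≈ -1.0962e+5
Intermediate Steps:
H(C) = 18150 + 242*C (H(C) = (75 + C)*(248 - 6) = (75 + C)*242 = 18150 + 242*C)
F = 11331/7 (F = -9/7 + (⅐)*11340 = -9/7 + 1620 = 11331/7 ≈ 1618.7)
g = -762827/7 (g = 11331/7 + (18150 + 242*(4*(-133))) = 11331/7 + (18150 + 242*(-532)) = 11331/7 + (18150 - 128744) = 11331/7 - 110594 = -762827/7 ≈ -1.0898e+5)
g - p((-30 - 34) + b) = -762827/7 - 1*646 = -762827/7 - 646 = -767349/7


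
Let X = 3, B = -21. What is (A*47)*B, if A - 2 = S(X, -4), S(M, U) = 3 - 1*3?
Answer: -1974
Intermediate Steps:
S(M, U) = 0 (S(M, U) = 3 - 3 = 0)
A = 2 (A = 2 + 0 = 2)
(A*47)*B = (2*47)*(-21) = 94*(-21) = -1974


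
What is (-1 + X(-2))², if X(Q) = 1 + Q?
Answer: 4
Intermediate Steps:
(-1 + X(-2))² = (-1 + (1 - 2))² = (-1 - 1)² = (-2)² = 4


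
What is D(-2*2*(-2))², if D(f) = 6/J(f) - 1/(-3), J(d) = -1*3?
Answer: 25/9 ≈ 2.7778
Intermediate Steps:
J(d) = -3
D(f) = -5/3 (D(f) = 6/(-3) - 1/(-3) = 6*(-⅓) - 1*(-⅓) = -2 + ⅓ = -5/3)
D(-2*2*(-2))² = (-5/3)² = 25/9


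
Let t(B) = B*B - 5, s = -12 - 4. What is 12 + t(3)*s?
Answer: -52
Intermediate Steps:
s = -16
t(B) = -5 + B**2 (t(B) = B**2 - 5 = -5 + B**2)
12 + t(3)*s = 12 + (-5 + 3**2)*(-16) = 12 + (-5 + 9)*(-16) = 12 + 4*(-16) = 12 - 64 = -52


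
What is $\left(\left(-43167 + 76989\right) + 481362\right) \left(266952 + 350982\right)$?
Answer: $318349709856$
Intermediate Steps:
$\left(\left(-43167 + 76989\right) + 481362\right) \left(266952 + 350982\right) = \left(33822 + 481362\right) 617934 = 515184 \cdot 617934 = 318349709856$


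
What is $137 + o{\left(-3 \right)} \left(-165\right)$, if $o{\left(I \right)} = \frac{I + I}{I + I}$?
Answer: $-28$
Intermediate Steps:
$o{\left(I \right)} = 1$ ($o{\left(I \right)} = \frac{2 I}{2 I} = 2 I \frac{1}{2 I} = 1$)
$137 + o{\left(-3 \right)} \left(-165\right) = 137 + 1 \left(-165\right) = 137 - 165 = -28$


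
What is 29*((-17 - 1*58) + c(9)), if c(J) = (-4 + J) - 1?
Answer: -2059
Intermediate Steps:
c(J) = -5 + J
29*((-17 - 1*58) + c(9)) = 29*((-17 - 1*58) + (-5 + 9)) = 29*((-17 - 58) + 4) = 29*(-75 + 4) = 29*(-71) = -2059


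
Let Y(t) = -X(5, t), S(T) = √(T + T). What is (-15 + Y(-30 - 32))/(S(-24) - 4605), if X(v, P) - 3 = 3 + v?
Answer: 39910/7068691 + 104*I*√3/21206073 ≈ 0.005646 + 8.4944e-6*I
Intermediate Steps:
X(v, P) = 6 + v (X(v, P) = 3 + (3 + v) = 6 + v)
S(T) = √2*√T (S(T) = √(2*T) = √2*√T)
Y(t) = -11 (Y(t) = -(6 + 5) = -1*11 = -11)
(-15 + Y(-30 - 32))/(S(-24) - 4605) = (-15 - 11)/(√2*√(-24) - 4605) = -26/(√2*(2*I*√6) - 4605) = -26/(4*I*√3 - 4605) = -26/(-4605 + 4*I*√3)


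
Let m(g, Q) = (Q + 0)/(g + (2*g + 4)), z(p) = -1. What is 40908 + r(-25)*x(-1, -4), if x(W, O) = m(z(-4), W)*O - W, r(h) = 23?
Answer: 41023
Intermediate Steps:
m(g, Q) = Q/(4 + 3*g) (m(g, Q) = Q/(g + (4 + 2*g)) = Q/(4 + 3*g))
x(W, O) = -W + O*W (x(W, O) = (W/(4 + 3*(-1)))*O - W = (W/(4 - 3))*O - W = (W/1)*O - W = (W*1)*O - W = W*O - W = O*W - W = -W + O*W)
40908 + r(-25)*x(-1, -4) = 40908 + 23*(-(-1 - 4)) = 40908 + 23*(-1*(-5)) = 40908 + 23*5 = 40908 + 115 = 41023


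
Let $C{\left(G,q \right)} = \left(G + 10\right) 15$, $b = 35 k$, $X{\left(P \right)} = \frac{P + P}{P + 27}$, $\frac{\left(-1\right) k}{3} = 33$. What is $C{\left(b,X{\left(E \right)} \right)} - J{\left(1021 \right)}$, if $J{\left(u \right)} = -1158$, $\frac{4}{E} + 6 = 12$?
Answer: $-50667$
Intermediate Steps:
$k = -99$ ($k = \left(-3\right) 33 = -99$)
$E = \frac{2}{3}$ ($E = \frac{4}{-6 + 12} = \frac{4}{6} = 4 \cdot \frac{1}{6} = \frac{2}{3} \approx 0.66667$)
$X{\left(P \right)} = \frac{2 P}{27 + P}$
$b = -3465$ ($b = 35 \left(-99\right) = -3465$)
$C{\left(G,q \right)} = 150 + 15 G$ ($C{\left(G,q \right)} = \left(10 + G\right) 15 = 150 + 15 G$)
$C{\left(b,X{\left(E \right)} \right)} - J{\left(1021 \right)} = \left(150 + 15 \left(-3465\right)\right) - -1158 = \left(150 - 51975\right) + 1158 = -51825 + 1158 = -50667$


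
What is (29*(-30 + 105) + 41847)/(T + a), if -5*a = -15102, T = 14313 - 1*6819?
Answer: 36685/8762 ≈ 4.1868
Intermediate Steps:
T = 7494 (T = 14313 - 6819 = 7494)
a = 15102/5 (a = -⅕*(-15102) = 15102/5 ≈ 3020.4)
(29*(-30 + 105) + 41847)/(T + a) = (29*(-30 + 105) + 41847)/(7494 + 15102/5) = (29*75 + 41847)/(52572/5) = (2175 + 41847)*(5/52572) = 44022*(5/52572) = 36685/8762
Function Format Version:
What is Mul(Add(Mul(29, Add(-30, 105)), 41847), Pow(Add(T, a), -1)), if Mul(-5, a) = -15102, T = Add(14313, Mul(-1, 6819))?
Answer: Rational(36685, 8762) ≈ 4.1868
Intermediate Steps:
T = 7494 (T = Add(14313, -6819) = 7494)
a = Rational(15102, 5) (a = Mul(Rational(-1, 5), -15102) = Rational(15102, 5) ≈ 3020.4)
Mul(Add(Mul(29, Add(-30, 105)), 41847), Pow(Add(T, a), -1)) = Mul(Add(Mul(29, Add(-30, 105)), 41847), Pow(Add(7494, Rational(15102, 5)), -1)) = Mul(Add(Mul(29, 75), 41847), Pow(Rational(52572, 5), -1)) = Mul(Add(2175, 41847), Rational(5, 52572)) = Mul(44022, Rational(5, 52572)) = Rational(36685, 8762)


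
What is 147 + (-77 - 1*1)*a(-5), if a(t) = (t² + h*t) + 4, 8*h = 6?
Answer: -3645/2 ≈ -1822.5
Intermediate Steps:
h = ¾ (h = (⅛)*6 = ¾ ≈ 0.75000)
a(t) = 4 + t² + 3*t/4 (a(t) = (t² + 3*t/4) + 4 = 4 + t² + 3*t/4)
147 + (-77 - 1*1)*a(-5) = 147 + (-77 - 1*1)*(4 + (-5)² + (¾)*(-5)) = 147 + (-77 - 1)*(4 + 25 - 15/4) = 147 - 78*101/4 = 147 - 3939/2 = -3645/2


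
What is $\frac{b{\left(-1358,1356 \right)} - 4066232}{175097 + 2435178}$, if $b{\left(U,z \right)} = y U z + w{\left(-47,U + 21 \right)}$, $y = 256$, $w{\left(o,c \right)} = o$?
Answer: $- \frac{475476967}{2610275} \approx -182.16$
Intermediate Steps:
$b{\left(U,z \right)} = -47 + 256 U z$ ($b{\left(U,z \right)} = 256 U z - 47 = -47 + 256 U z$)
$\frac{b{\left(-1358,1356 \right)} - 4066232}{175097 + 2435178} = \frac{\left(-47 + 256 \left(-1358\right) 1356\right) - 4066232}{175097 + 2435178} = \frac{\left(-47 - 471410688\right) - 4066232}{2610275} = \left(-471410735 - 4066232\right) \frac{1}{2610275} = \left(-475476967\right) \frac{1}{2610275} = - \frac{475476967}{2610275}$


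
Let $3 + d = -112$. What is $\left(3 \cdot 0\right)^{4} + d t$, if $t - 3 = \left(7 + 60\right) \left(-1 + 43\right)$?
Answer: $-323955$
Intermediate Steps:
$d = -115$ ($d = -3 - 112 = -115$)
$t = 2817$ ($t = 3 + \left(7 + 60\right) \left(-1 + 43\right) = 3 + 67 \cdot 42 = 3 + 2814 = 2817$)
$\left(3 \cdot 0\right)^{4} + d t = \left(3 \cdot 0\right)^{4} - 323955 = 0^{4} - 323955 = 0 - 323955 = -323955$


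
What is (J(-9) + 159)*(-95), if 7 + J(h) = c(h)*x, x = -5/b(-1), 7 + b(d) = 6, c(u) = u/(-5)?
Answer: -15295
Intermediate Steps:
c(u) = -u/5 (c(u) = u*(-⅕) = -u/5)
b(d) = -1 (b(d) = -7 + 6 = -1)
x = 5 (x = -5/(-1) = -5*(-1) = 5)
J(h) = -7 - h (J(h) = -7 - h/5*5 = -7 - h)
(J(-9) + 159)*(-95) = ((-7 - 1*(-9)) + 159)*(-95) = ((-7 + 9) + 159)*(-95) = (2 + 159)*(-95) = 161*(-95) = -15295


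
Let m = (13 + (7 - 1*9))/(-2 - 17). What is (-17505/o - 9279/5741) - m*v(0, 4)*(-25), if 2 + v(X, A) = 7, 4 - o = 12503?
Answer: -98959701929/1363378421 ≈ -72.584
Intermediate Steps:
o = -12499 (o = 4 - 1*12503 = 4 - 12503 = -12499)
v(X, A) = 5 (v(X, A) = -2 + 7 = 5)
m = -11/19 (m = (13 + (7 - 9))/(-19) = (13 - 2)*(-1/19) = 11*(-1/19) = -11/19 ≈ -0.57895)
(-17505/o - 9279/5741) - m*v(0, 4)*(-25) = (-17505/(-12499) - 9279/5741) - (-11/19*5)*(-25) = (-17505*(-1/12499) - 9279*1/5741) - (-55)*(-25)/19 = (17505/12499 - 9279/5741) - 1*1375/19 = -15482016/71756759 - 1375/19 = -98959701929/1363378421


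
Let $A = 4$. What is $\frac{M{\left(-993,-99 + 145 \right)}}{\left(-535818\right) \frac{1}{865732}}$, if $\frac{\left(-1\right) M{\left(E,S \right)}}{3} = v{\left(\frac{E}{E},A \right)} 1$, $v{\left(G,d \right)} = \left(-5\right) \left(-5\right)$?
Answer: $\frac{10821650}{89303} \approx 121.18$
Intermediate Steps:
$v{\left(G,d \right)} = 25$
$M{\left(E,S \right)} = -75$ ($M{\left(E,S \right)} = - 3 \cdot 25 \cdot 1 = \left(-3\right) 25 = -75$)
$\frac{M{\left(-993,-99 + 145 \right)}}{\left(-535818\right) \frac{1}{865732}} = - \frac{75}{\left(-535818\right) \frac{1}{865732}} = - \frac{75}{- \frac{267909}{432866}} = \left(-75\right) \left(- \frac{432866}{267909}\right) = \frac{10821650}{89303}$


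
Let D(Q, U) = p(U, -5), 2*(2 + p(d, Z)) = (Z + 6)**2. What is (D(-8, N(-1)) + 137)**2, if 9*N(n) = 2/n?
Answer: 73441/4 ≈ 18360.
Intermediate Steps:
p(d, Z) = -2 + (6 + Z)**2/2 (p(d, Z) = -2 + (Z + 6)**2/2 = -2 + (6 + Z)**2/2)
N(n) = 2/(9*n) (N(n) = (2/n)/9 = 2/(9*n))
D(Q, U) = -3/2 (D(Q, U) = -2 + (6 - 5)**2/2 = -2 + (1/2)*1**2 = -2 + (1/2)*1 = -2 + 1/2 = -3/2)
(D(-8, N(-1)) + 137)**2 = (-3/2 + 137)**2 = (271/2)**2 = 73441/4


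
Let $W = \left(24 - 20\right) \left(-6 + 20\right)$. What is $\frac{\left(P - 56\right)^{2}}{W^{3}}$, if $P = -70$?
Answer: $\frac{81}{896} \approx 0.090402$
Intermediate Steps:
$W = 56$ ($W = \left(24 - 20\right) 14 = 4 \cdot 14 = 56$)
$\frac{\left(P - 56\right)^{2}}{W^{3}} = \frac{\left(-70 - 56\right)^{2}}{56^{3}} = \frac{\left(-126\right)^{2}}{175616} = 15876 \cdot \frac{1}{175616} = \frac{81}{896}$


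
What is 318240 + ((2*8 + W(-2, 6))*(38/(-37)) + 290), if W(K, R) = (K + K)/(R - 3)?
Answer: 35355158/111 ≈ 3.1852e+5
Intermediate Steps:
W(K, R) = 2*K/(-3 + R) (W(K, R) = (2*K)/(-3 + R) = 2*K/(-3 + R))
318240 + ((2*8 + W(-2, 6))*(38/(-37)) + 290) = 318240 + ((2*8 + 2*(-2)/(-3 + 6))*(38/(-37)) + 290) = 318240 + ((16 + 2*(-2)/3)*(38*(-1/37)) + 290) = 318240 + ((16 + 2*(-2)*(⅓))*(-38/37) + 290) = 318240 + ((16 - 4/3)*(-38/37) + 290) = 318240 + ((44/3)*(-38/37) + 290) = 318240 + (-1672/111 + 290) = 318240 + 30518/111 = 35355158/111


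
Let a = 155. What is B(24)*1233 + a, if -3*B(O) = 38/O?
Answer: -1983/4 ≈ -495.75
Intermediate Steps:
B(O) = -38/(3*O)
B(24)*1233 + a = -38/3/24*1233 + 155 = -38/3*1/24*1233 + 155 = -19/36*1233 + 155 = -2603/4 + 155 = -1983/4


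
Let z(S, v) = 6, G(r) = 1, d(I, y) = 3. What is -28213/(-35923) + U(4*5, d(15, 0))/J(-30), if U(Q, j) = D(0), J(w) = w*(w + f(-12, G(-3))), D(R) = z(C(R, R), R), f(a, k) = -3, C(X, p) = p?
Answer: 4691068/5927295 ≈ 0.79144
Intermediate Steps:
D(R) = 6
J(w) = w*(-3 + w) (J(w) = w*(w - 3) = w*(-3 + w))
U(Q, j) = 6
-28213/(-35923) + U(4*5, d(15, 0))/J(-30) = -28213/(-35923) + 6/((-30*(-3 - 30))) = -28213*(-1/35923) + 6/((-30*(-33))) = 28213/35923 + 6/990 = 28213/35923 + 6*(1/990) = 28213/35923 + 1/165 = 4691068/5927295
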